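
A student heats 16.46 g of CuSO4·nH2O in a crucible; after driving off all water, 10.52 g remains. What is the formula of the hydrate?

Mass of water lost = 16.46 − 10.52 = 5.94 g → 5.94 / 18.02 = 0.3296 mol H2O
Molar mass of CuSO4 = 159.62 g/mol → mol CuSO4 = 10.52 / 159.62 = 0.06591
n = 0.3296 / 0.06591 = 5.00 ≈ 5 → CuSO4·5H2O

CuSO4·5H2O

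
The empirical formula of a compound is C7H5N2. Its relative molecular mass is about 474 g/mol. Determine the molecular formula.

Empirical-formula mass = 117.13 g/mol
n = 474 / 117.13 = 4.05 ≈ 4
Molecular formula = (C7H5N2)4 = C28H20N8

C28H20N8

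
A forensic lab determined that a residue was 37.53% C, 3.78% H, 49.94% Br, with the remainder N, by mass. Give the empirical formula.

Assume 100 g: 37.53 g C, 3.78 g H, 49.94 g Br, 8.75 g N.
C: 37.53 g ÷ 12.01 g/mol = 3.125 mol
H: 3.78 g ÷ 1.008 g/mol = 3.75 mol
Br: 49.94 g ÷ 79.90 g/mol = 0.625 mol
N: 8.75 g ÷ 14.01 g/mol = 0.6246 mol
Divide by the smallest (0.6246 mol N): C 5.003, H 6.004, Br 1.001, N 1.000
≈ 5:6:1:1 → C5H6BrN

C5H6BrN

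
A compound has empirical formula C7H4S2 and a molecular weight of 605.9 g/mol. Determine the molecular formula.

C28H16S8

Empirical-formula mass = 152.24 g/mol
n = 605.9 / 152.24 = 3.98 ≈ 4
Molecular formula = (C7H4S2)4 = C28H16S8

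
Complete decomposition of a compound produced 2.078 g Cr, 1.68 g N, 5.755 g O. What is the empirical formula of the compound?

Moles — Cr: 2.078 / 52.00 = 0.03996 mol; N: 1.68 / 14.01 = 0.1199 mol; O: 5.755 / 16.00 = 0.3597 mol
Divide by the smallest (0.03996 mol Cr): Cr 1.000, N 3.001, O 9.001
Ratio ≈ 1:3:9, so the empirical formula is CrN3O9

CrN3O9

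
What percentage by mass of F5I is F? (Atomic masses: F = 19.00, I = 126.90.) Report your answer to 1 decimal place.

Molar mass = 5(19.00) + 1(126.90) = 221.900 g/mol
Mass of F per mole = 5 × 19.00 = 95.000 g
% F = 95.000 / 221.900 × 100 = 42.8%

42.8%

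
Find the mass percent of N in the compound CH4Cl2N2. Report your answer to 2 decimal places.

24.37%

Molar mass = 1(12.01) + 4(1.008) + 2(35.45) + 2(14.01) = 114.962 g/mol
Mass of N per mole = 2 × 14.01 = 28.020 g
% N = 28.020 / 114.962 × 100 = 24.37%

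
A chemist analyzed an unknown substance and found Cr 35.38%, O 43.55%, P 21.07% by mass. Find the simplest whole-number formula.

Assume 100 g: 35.38 g Cr, 43.55 g O, 21.07 g P.
Cr: 35.38 g ÷ 52.00 g/mol = 0.6804 mol
O: 43.55 g ÷ 16.00 g/mol = 2.722 mol
P: 21.07 g ÷ 30.97 g/mol = 0.6803 mol
Smallest is P at 0.6803 mol; normalising gives Cr 1.000, O 4.001, P 1.000
→ CrO4P

CrO4P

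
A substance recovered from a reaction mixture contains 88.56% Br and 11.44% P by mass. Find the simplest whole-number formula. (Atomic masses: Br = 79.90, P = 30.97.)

Br3P

Assume 100 g: 88.56 g Br, 11.44 g P.
n(Br) = 88.56/79.90 = 1.108, n(P) = 11.44/30.97 = 0.3694
Smallest is P at 0.3694 mol; normalising gives Br 3.001, P 1.000
≈ 3:1 → Br3P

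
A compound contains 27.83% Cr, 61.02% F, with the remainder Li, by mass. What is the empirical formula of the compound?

CrF6Li3

Assume 100 g: 27.83 g Cr, 61.02 g F, 11.15 g Li.
Cr: 27.83 g ÷ 52.00 g/mol = 0.5352 mol
F: 61.02 g ÷ 19.00 g/mol = 3.212 mol
Li: 11.15 g ÷ 6.94 g/mol = 1.607 mol
Ratios (÷ 0.5352): Cr 1.000, F 6.001, Li 3.002
Ratio ≈ 1:6:3, so the empirical formula is CrF6Li3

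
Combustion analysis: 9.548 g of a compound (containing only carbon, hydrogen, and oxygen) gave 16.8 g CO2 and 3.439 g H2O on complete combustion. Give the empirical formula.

mol C = 16.8 / 44.01 = 0.3817; mass C = 0.3817 × 12.01 = 4.585 g
mol H = 2 × (3.439 / 18.02) = 0.3817; mass H = 0.3817 × 1.008 = 0.3847 g
mass O = 9.548 − (4.969) = 4.579 g → mol O = 0.2862
Smallest is O at 0.2862 mol; normalising gives C 1.334, H 1.334, O 1.000
Multiply by 3: C 4.00, H 4.00, O 3.00 → C4H4O3

C4H4O3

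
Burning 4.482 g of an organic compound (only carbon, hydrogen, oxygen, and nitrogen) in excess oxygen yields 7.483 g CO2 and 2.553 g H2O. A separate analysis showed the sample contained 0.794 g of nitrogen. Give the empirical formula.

mol C = 7.483 / 44.01 = 0.1700; mass C = 0.1700 × 12.01 = 2.042 g
mol H = 2 × (2.553 / 18.02) = 0.2834; mass H = 0.2834 × 1.008 = 0.2856 g
mol N = 0.794 / 14.01 = 0.05667
mass O = 4.482 − (3.122) = 1.360 g → mol O = 0.08502
Divide by the smallest (0.05667 mol N): C 3.000, H 5.000, N 1.000, O 1.500
Multiply by 2: C 6.00, H 10.00, N 2.00, O 3.00 → C6H10N2O3

C6H10N2O3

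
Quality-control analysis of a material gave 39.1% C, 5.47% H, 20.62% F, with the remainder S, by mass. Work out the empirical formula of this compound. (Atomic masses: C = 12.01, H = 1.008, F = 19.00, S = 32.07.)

Assume 100 g: 39.1 g C, 5.47 g H, 20.62 g F, 34.81 g S.
C: 39.1 g ÷ 12.01 g/mol = 3.256 mol
H: 5.47 g ÷ 1.008 g/mol = 5.427 mol
F: 20.62 g ÷ 19.00 g/mol = 1.085 mol
S: 34.81 g ÷ 32.07 g/mol = 1.085 mol
Smallest is F at 1.085 mol; normalising gives C 3.000, H 5.000, F 1.000, S 1.000
Ratio ≈ 3:5:1:1, so the empirical formula is C3H5FS

C3H5FS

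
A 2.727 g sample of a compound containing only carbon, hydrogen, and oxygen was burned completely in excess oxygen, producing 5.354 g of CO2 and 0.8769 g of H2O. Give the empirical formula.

C5H4O3

mol C = 5.354 / 44.01 = 0.1217; mass C = 0.1217 × 12.01 = 1.461 g
mol H = 2 × (0.8769 / 18.02) = 0.09733; mass H = 0.09733 × 1.008 = 0.09810 g
mass O = 2.727 − (1.559) = 1.168 g → mol O = 0.07299
Divide by the smallest (0.07299 mol O): C 1.667, H 1.333, O 1.000
Scaling by 3: C 5.00, H 4.00, O 3.00 → C5H4O3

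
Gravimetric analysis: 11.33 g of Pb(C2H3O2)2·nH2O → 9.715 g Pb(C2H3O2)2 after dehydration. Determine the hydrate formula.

Pb(C2H3O2)2·3H2O

Mass of water lost = 11.33 − 9.715 = 1.615 g → 1.615 / 18.02 = 0.08962 mol H2O
Molar mass of Pb(C2H3O2)2 = 325.29 g/mol → mol Pb(C2H3O2)2 = 9.715 / 325.29 = 0.02987
n = 0.08962 / 0.02987 = 3.00 ≈ 3 → Pb(C2H3O2)2·3H2O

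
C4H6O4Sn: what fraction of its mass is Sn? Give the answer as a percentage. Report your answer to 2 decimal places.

50.13%

Molar mass = 4(12.01) + 6(1.008) + 4(16.00) + 1(118.71) = 236.798 g/mol
Mass of Sn per mole = 1 × 118.71 = 118.710 g
% Sn = 118.710 / 236.798 × 100 = 50.13%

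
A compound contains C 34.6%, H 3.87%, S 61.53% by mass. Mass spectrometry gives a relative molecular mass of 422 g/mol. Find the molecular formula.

C12H16S8

Assume 100 g: 34.6 g C, 3.87 g H, 61.53 g S.
Moles — C: 34.6 / 12.01 = 2.881 mol; H: 3.87 / 1.008 = 3.839 mol; S: 61.53 / 32.07 = 1.919 mol
Divide by the smallest (1.919 mol S): C 1.502, H 2.001, S 1.000
Multiply by 2: C 3.00, H 4.00, S 2.00 → C3H4S2
Empirical-formula mass = 104.20 g/mol
n = 422 / 104.20 = 4.05 ≈ 4
Molecular formula = (C3H4S2)×4 = C12H16S8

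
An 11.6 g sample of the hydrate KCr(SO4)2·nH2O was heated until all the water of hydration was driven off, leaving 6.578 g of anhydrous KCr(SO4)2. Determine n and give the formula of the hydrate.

Mass of water lost = 11.6 − 6.578 = 5.022 g → 5.022 / 18.02 = 0.2787 mol H2O
Molar mass of KCr(SO4)2 = 283.24 g/mol → mol KCr(SO4)2 = 6.578 / 283.24 = 0.02322
n = 0.2787 / 0.02322 = 12.00 ≈ 12 → KCr(SO4)2·12H2O

KCr(SO4)2·12H2O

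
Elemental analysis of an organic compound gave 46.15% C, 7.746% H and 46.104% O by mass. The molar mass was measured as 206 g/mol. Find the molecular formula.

Assume 100 g: 46.15 g C, 7.746 g H, 46.104 g O.
Moles — C: 46.15 / 12.01 = 3.843 mol; H: 7.746 / 1.008 = 7.685 mol; O: 46.104 / 16.00 = 2.881 mol
Ratios (÷ 2.881): C 1.334, H 2.667, O 1.000
Scaling by 3: C 4.00, H 8.00, O 3.00 → C4H8O3
Empirical-formula mass = 104.10 g/mol
n = 206 / 104.10 = 1.98 ≈ 2
Molecular formula = (C4H8O3)×2 = C8H16O6

C8H16O6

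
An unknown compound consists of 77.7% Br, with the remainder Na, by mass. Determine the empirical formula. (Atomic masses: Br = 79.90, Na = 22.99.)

Assume 100 g: 77.7 g Br, 22.3 g Na.
n(Br) = 77.7/79.90 = 0.9725, n(Na) = 22.3/22.99 = 0.97
Ratios (÷ 0.97): Br 1.003, Na 1.000
≈ 1:1 → BrNa

BrNa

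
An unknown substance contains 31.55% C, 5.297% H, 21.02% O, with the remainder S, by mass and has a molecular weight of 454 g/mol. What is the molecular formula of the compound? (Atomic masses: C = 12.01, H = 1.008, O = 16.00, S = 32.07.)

C12H24O6S6

Assume 100 g: 31.55 g C, 5.297 g H, 21.02 g O, 42.133 g S.
C: 31.55 g ÷ 12.01 g/mol = 2.627 mol
H: 5.297 g ÷ 1.008 g/mol = 5.255 mol
O: 21.02 g ÷ 16.00 g/mol = 1.314 mol
S: 42.133 g ÷ 32.07 g/mol = 1.314 mol
Divide by the smallest (1.314 mol O): C 2.000, H 4.000, O 1.000, S 1.000
≈ 2:4:1:1 → C2H4OS
Empirical-formula mass = 76.12 g/mol
n = 454 / 76.12 = 5.96 ≈ 6
Molecular formula = (C2H4OS)×6 = C12H24O6S6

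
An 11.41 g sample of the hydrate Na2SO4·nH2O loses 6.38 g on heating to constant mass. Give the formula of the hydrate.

Mass of anhydrous Na2SO4 = 11.41 − 6.38 = 5.03 g
mol H2O = 6.38 / 18.02 = 0.3541
Molar mass of Na2SO4 = 142.05 g/mol → mol Na2SO4 = 5.03 / 142.05 = 0.03541
n = 0.3541 / 0.03541 = 10.00 ≈ 10 → Na2SO4·10H2O

Na2SO4·10H2O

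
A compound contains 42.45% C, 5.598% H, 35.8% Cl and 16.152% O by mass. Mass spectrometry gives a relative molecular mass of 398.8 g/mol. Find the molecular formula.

Assume 100 g: 42.45 g C, 5.598 g H, 35.8 g Cl, 16.152 g O.
C: 42.45 g ÷ 12.01 g/mol = 3.535 mol
H: 5.598 g ÷ 1.008 g/mol = 5.554 mol
Cl: 35.8 g ÷ 35.45 g/mol = 1.01 mol
O: 16.152 g ÷ 16.00 g/mol = 1.01 mol
Ratios (÷ 1.01): C 3.501, H 5.501, Cl 1.000, O 1.000
Multiply by 2: C 7.00, H 11.00, Cl 2.00, O 2.00 → C7H11Cl2O2
Empirical-formula mass = 198.06 g/mol
n = 398.8 / 198.06 = 2.01 ≈ 2
Molecular formula = (C7H11Cl2O2)×2 = C14H22Cl4O4

C14H22Cl4O4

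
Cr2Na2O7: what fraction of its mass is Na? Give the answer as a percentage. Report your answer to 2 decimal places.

Molar mass = 2(52.00) + 2(22.99) + 7(16.00) = 261.980 g/mol
Mass of Na per mole = 2 × 22.99 = 45.980 g
% Na = 45.980 / 261.980 × 100 = 17.55%

17.55%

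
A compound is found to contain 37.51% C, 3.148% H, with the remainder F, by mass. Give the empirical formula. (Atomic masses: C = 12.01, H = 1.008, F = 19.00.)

Assume 100 g: 37.51 g C, 3.148 g H, 59.342 g F.
Moles — C: 37.51 / 12.01 = 3.123 mol; H: 3.148 / 1.008 = 3.123 mol; F: 59.342 / 19.00 = 3.123 mol
Divide by the smallest (3.123 mol H): C 1.000, H 1.000, F 1.000
→ CHF

CHF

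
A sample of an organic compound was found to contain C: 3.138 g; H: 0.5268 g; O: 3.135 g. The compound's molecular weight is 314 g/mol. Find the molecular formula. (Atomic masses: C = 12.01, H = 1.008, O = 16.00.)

C12H24O9

C: 3.138 g ÷ 12.01 g/mol = 0.2613 mol
H: 0.5268 g ÷ 1.008 g/mol = 0.5226 mol
O: 3.135 g ÷ 16.00 g/mol = 0.1959 mol
Smallest is O at 0.1959 mol; normalising gives C 1.333, H 2.667, O 1.000
×3: C 4.00, H 8.00, O 3.00 → C4H8O3
Empirical-formula mass = 104.10 g/mol
n = 314 / 104.10 = 3.02 ≈ 3
Molecular formula = (C4H8O3)×3 = C12H24O9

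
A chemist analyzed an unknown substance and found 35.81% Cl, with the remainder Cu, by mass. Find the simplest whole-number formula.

Assume 100 g: 35.81 g Cl, 64.19 g Cu.
n(Cl) = 35.81/35.45 = 1.01, n(Cu) = 64.19/63.55 = 1.01
Smallest is Cu at 1.01 mol; normalising gives Cl 1.000, Cu 1.000
≈ 1:1 → ClCu

ClCu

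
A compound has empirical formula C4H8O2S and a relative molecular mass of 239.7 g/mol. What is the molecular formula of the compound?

C8H16O4S2

Empirical-formula mass = 120.17 g/mol
n = 239.7 / 120.17 = 1.99 ≈ 2
Molecular formula = (C4H8O2S)2 = C8H16O4S2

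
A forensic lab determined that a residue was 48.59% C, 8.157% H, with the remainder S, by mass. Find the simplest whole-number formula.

C3H6S

Assume 100 g: 48.59 g C, 8.157 g H, 43.253 g S.
C: 48.59 g ÷ 12.01 g/mol = 4.046 mol
H: 8.157 g ÷ 1.008 g/mol = 8.092 mol
S: 43.253 g ÷ 32.07 g/mol = 1.349 mol
Smallest is S at 1.349 mol; normalising gives C 3.000, H 6.000, S 1.000
→ C3H6S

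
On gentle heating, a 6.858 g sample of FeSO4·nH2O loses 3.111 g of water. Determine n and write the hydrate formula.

FeSO4·7H2O

Mass of anhydrous FeSO4 = 6.858 − 3.111 = 3.747 g
mol H2O = 3.111 / 18.02 = 0.1726
Molar mass of FeSO4 = 151.92 g/mol → mol FeSO4 = 3.747 / 151.92 = 0.02466
n = 0.1726 / 0.02466 = 7.00 ≈ 7 → FeSO4·7H2O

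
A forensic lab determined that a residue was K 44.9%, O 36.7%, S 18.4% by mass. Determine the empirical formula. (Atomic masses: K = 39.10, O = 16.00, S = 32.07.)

Assume 100 g: 44.9 g K, 36.7 g O, 18.4 g S.
n(K) = 44.9/39.10 = 1.148, n(O) = 36.7/16.00 = 2.294, n(S) = 18.4/32.07 = 0.5737
Ratios (÷ 0.5737): K 2.001, O 3.998, S 1.000
→ K2O4S

K2O4S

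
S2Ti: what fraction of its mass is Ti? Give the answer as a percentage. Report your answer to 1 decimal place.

Molar mass = 2(32.07) + 1(47.87) = 112.010 g/mol
Mass of Ti per mole = 1 × 47.87 = 47.870 g
% Ti = 47.870 / 112.010 × 100 = 42.7%

42.7%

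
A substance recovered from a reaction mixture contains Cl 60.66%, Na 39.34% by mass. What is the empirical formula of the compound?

ClNa

Assume 100 g: 60.66 g Cl, 39.34 g Na.
Cl: 60.66 g ÷ 35.45 g/mol = 1.711 mol
Na: 39.34 g ÷ 22.99 g/mol = 1.711 mol
Ratios (÷ 1.711): Cl 1.000, Na 1.000
≈ 1:1 → ClNa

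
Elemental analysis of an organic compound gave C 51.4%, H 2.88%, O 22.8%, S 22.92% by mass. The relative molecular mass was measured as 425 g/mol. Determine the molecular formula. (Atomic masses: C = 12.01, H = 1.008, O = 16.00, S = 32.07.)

C18H12O6S3

Assume 100 g: 51.4 g C, 2.88 g H, 22.8 g O, 22.92 g S.
C: 51.4 g ÷ 12.01 g/mol = 4.28 mol
H: 2.88 g ÷ 1.008 g/mol = 2.857 mol
O: 22.8 g ÷ 16.00 g/mol = 1.425 mol
S: 22.92 g ÷ 32.07 g/mol = 0.7147 mol
Smallest is S at 0.7147 mol; normalising gives C 5.988, H 3.998, O 1.994, S 1.000
≈ 6:4:2:1 → C6H4O2S
Empirical-formula mass = 140.16 g/mol
n = 425 / 140.16 = 3.03 ≈ 3
Molecular formula = (C6H4O2S)×3 = C18H12O6S3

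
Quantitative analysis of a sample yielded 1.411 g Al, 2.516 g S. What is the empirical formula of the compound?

Al2S3

n(Al) = 1.411/26.98 = 0.0523, n(S) = 2.516/32.07 = 0.07845
Ratios (÷ 0.0523): Al 1.000, S 1.500
Scaling by 2: Al 2.00, S 3.00 → Al2S3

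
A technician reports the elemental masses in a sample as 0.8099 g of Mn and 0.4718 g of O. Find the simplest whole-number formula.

MnO2

n(Mn) = 0.8099/54.94 = 0.01474, n(O) = 0.4718/16.00 = 0.02949
Divide by the smallest (0.01474 mol Mn): Mn 1.000, O 2.000
Ratio ≈ 1:2, so the empirical formula is MnO2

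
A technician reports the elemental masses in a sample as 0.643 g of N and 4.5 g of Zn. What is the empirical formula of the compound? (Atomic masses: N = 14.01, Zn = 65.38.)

N2Zn3

n(N) = 0.643/14.01 = 0.0459, n(Zn) = 4.5/65.38 = 0.06883
Divide by the smallest (0.0459 mol N): N 1.000, Zn 1.500
Multiply by 2: N 2.00, Zn 3.00 → N2Zn3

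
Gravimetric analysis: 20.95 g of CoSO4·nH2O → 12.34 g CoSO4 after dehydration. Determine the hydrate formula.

Mass of water lost = 20.95 − 12.34 = 8.61 g → 8.61 / 18.02 = 0.4778 mol H2O
Molar mass of CoSO4 = 155.00 g/mol → mol CoSO4 = 12.34 / 155.00 = 0.07961
n = 0.4778 / 0.07961 = 6.00 ≈ 6 → CoSO4·6H2O

CoSO4·6H2O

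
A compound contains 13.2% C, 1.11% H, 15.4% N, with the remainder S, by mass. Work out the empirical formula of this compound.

CHNS2

Assume 100 g: 13.2 g C, 1.11 g H, 15.4 g N, 70.29 g S.
Moles — C: 13.2 / 12.01 = 1.099 mol; H: 1.11 / 1.008 = 1.101 mol; N: 15.4 / 14.01 = 1.099 mol; S: 70.29 / 32.07 = 2.192 mol
Divide by the smallest (1.099 mol C): C 1.000, H 1.002, N 1.000, S 1.994
≈ 1:1:1:2 → CHNS2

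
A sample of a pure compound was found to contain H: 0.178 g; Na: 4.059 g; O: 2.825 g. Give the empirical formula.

HNaO

Moles — H: 0.178 / 1.008 = 0.1766 mol; Na: 4.059 / 22.99 = 0.1766 mol; O: 2.825 / 16.00 = 0.1766 mol
Divide by the smallest (0.1766 mol Na): H 1.000, Na 1.000, O 1.000
≈ 1:1:1 → HNaO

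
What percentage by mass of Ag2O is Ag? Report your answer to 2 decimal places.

Molar mass = 2(107.87) + 1(16.00) = 231.740 g/mol
Mass of Ag per mole = 2 × 107.87 = 215.740 g
% Ag = 215.740 / 231.740 × 100 = 93.10%

93.10%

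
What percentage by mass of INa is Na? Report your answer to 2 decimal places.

15.34%

Molar mass = 1(126.90) + 1(22.99) = 149.890 g/mol
Mass of Na per mole = 1 × 22.99 = 22.990 g
% Na = 22.990 / 149.890 × 100 = 15.34%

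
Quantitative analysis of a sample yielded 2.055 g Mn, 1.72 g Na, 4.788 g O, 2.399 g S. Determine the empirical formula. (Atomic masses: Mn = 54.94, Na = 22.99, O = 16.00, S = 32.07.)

MnNa2O8S2

Moles — Mn: 2.055 / 54.94 = 0.0374 mol; Na: 1.72 / 22.99 = 0.07482 mol; O: 4.788 / 16.00 = 0.2993 mol; S: 2.399 / 32.07 = 0.07481 mol
Ratios (÷ 0.0374): Mn 1.000, Na 2.000, O 8.000, S 2.000
→ MnNa2O8S2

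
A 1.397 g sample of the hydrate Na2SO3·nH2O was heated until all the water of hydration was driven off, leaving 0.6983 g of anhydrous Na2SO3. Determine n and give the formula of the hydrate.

Mass of water lost = 1.397 − 0.6983 = 0.6987 g → 0.6987 / 18.02 = 0.03877 mol H2O
Molar mass of Na2SO3 = 126.05 g/mol → mol Na2SO3 = 0.6983 / 126.05 = 0.00554
n = 0.03877 / 0.00554 = 7.00 ≈ 7 → Na2SO3·7H2O

Na2SO3·7H2O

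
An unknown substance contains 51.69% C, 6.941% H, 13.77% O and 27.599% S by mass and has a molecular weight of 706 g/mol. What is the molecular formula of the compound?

Assume 100 g: 51.69 g C, 6.941 g H, 13.77 g O, 27.599 g S.
n(C) = 51.69/12.01 = 4.304, n(H) = 6.941/1.008 = 6.886, n(O) = 13.77/16.00 = 0.8606, n(S) = 27.599/32.07 = 0.8606
Ratios (÷ 0.8606): C 5.001, H 8.001, O 1.000, S 1.000
Ratio ≈ 5:8:1:1, so the empirical formula is C5H8OS
Empirical-formula mass = 116.18 g/mol
n = 706 / 116.18 = 6.08 ≈ 6
Molecular formula = (C5H8OS)×6 = C30H48O6S6

C30H48O6S6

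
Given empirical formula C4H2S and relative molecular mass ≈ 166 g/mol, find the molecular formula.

C8H4S2

Empirical-formula mass = 82.13 g/mol
n = 166 / 82.13 = 2.02 ≈ 2
Molecular formula = (C4H2S)2 = C8H4S2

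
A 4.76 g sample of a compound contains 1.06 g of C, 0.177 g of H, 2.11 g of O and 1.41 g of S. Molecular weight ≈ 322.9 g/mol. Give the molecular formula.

C6H12O9S3

Moles — C: 1.06 / 12.01 = 0.08826 mol; H: 0.177 / 1.008 = 0.1756 mol; O: 2.11 / 16.00 = 0.1319 mol; S: 1.41 / 32.07 = 0.04397 mol
Divide by the smallest (0.04397 mol S): C 2.007, H 3.994, O 2.999, S 1.000
≈ 2:4:3:1 → C2H4O3S
Empirical-formula mass = 108.12 g/mol
n = 322.9 / 108.12 = 2.99 ≈ 3
Molecular formula = (C2H4O3S)×3 = C6H12O9S3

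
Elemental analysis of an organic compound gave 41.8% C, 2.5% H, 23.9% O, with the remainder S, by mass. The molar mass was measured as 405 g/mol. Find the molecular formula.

Assume 100 g: 41.8 g C, 2.5 g H, 23.9 g O, 31.8 g S.
C: 41.8 g ÷ 12.01 g/mol = 3.48 mol
H: 2.5 g ÷ 1.008 g/mol = 2.48 mol
O: 23.9 g ÷ 16.00 g/mol = 1.494 mol
S: 31.8 g ÷ 32.07 g/mol = 0.9916 mol
Ratios (÷ 0.9916): C 3.510, H 2.501, O 1.506, S 1.000
Scaling by 2: C 7.02, H 5.00, O 3.01, S 2.00 → C7H5O3S2
Empirical-formula mass = 201.25 g/mol
n = 405 / 201.25 = 2.01 ≈ 2
Molecular formula = (C7H5O3S2)×2 = C14H10O6S4

C14H10O6S4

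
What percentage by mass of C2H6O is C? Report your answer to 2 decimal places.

Molar mass = 2(12.01) + 6(1.008) + 1(16.00) = 46.068 g/mol
Mass of C per mole = 2 × 12.01 = 24.020 g
% C = 24.020 / 46.068 × 100 = 52.14%

52.14%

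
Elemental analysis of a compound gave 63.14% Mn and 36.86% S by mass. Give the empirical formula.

Assume 100 g: 63.14 g Mn, 36.86 g S.
Moles — Mn: 63.14 / 54.94 = 1.149 mol; S: 36.86 / 32.07 = 1.149 mol
Ratios (÷ 1.149): Mn 1.000, S 1.000
Ratio ≈ 1:1, so the empirical formula is MnS

MnS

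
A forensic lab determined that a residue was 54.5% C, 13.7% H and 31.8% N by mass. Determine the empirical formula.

C2H6N

Assume 100 g: 54.5 g C, 13.7 g H, 31.8 g N.
C: 54.5 g ÷ 12.01 g/mol = 4.538 mol
H: 13.7 g ÷ 1.008 g/mol = 13.59 mol
N: 31.8 g ÷ 14.01 g/mol = 2.27 mol
Ratios (÷ 2.27): C 1.999, H 5.988, N 1.000
→ C2H6N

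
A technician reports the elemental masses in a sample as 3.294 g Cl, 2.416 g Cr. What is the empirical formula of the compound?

Cl2Cr

n(Cl) = 3.294/35.45 = 0.09292, n(Cr) = 2.416/52.00 = 0.04646
Ratios (÷ 0.04646): Cl 2.000, Cr 1.000
→ Cl2Cr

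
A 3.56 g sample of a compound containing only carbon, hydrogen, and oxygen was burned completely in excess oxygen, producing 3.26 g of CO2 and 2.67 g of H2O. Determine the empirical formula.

mol C = 3.26 / 44.01 = 0.07407; mass C = 0.07407 × 12.01 = 0.8896 g
mol H = 2 × (2.67 / 18.02) = 0.2963; mass H = 0.2963 × 1.008 = 0.2987 g
mass O = 3.56 − (1.188) = 2.372 g → mol O = 0.1482
Ratios (÷ 0.07407): C 1.000, H 4.001, O 2.001
→ CH4O2

CH4O2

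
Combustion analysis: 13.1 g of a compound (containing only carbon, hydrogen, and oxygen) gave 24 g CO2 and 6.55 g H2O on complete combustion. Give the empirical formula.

mol C = 24 / 44.01 = 0.5453; mass C = 0.5453 × 12.01 = 6.549 g
mol H = 2 × (6.55 / 18.02) = 0.7270; mass H = 0.7270 × 1.008 = 0.7328 g
mass O = 13.1 − (7.282) = 5.818 g → mol O = 0.3636
Smallest is O at 0.3636 mol; normalising gives C 1.500, H 1.999, O 1.000
Multiply by 2: C 3.00, H 4.00, O 2.00 → C3H4O2

C3H4O2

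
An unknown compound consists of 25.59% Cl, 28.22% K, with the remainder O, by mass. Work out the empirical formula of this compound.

Assume 100 g: 25.59 g Cl, 28.22 g K, 46.19 g O.
n(Cl) = 25.59/35.45 = 0.7219, n(K) = 28.22/39.10 = 0.7217, n(O) = 46.19/16.00 = 2.887
Divide by the smallest (0.7217 mol K): Cl 1.000, K 1.000, O 4.000
→ ClKO4

ClKO4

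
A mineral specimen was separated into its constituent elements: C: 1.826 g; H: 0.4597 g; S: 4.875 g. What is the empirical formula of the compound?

n(C) = 1.826/12.01 = 0.152, n(H) = 0.4597/1.008 = 0.4561, n(S) = 4.875/32.07 = 0.152
Divide by the smallest (0.152 mol S): C 1.000, H 3.000, S 1.000
Ratio ≈ 1:3:1, so the empirical formula is CH3S

CH3S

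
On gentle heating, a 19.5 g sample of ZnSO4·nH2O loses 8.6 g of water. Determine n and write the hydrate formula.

ZnSO4·7H2O

Mass of anhydrous ZnSO4 = 19.5 − 8.6 = 10.9 g
mol H2O = 8.6 / 18.02 = 0.4772
Molar mass of ZnSO4 = 161.45 g/mol → mol ZnSO4 = 10.9 / 161.45 = 0.06751
n = 0.4772 / 0.06751 = 7.07 ≈ 7 → ZnSO4·7H2O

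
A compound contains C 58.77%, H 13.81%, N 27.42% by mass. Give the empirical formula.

C5H14N2

Assume 100 g: 58.77 g C, 13.81 g H, 27.42 g N.
C: 58.77 g ÷ 12.01 g/mol = 4.893 mol
H: 13.81 g ÷ 1.008 g/mol = 13.7 mol
N: 27.42 g ÷ 14.01 g/mol = 1.957 mol
Ratios (÷ 1.957): C 2.500, H 7.000, N 1.000
Scaling by 2: C 5.00, H 14.00, N 2.00 → C5H14N2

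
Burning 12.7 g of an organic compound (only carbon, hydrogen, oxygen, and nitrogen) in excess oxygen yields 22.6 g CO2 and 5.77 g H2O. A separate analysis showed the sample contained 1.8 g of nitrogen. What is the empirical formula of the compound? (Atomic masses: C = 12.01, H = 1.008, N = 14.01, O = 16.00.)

C4H5NO2

mol C = 22.6 / 44.01 = 0.5135; mass C = 0.5135 × 12.01 = 6.167 g
mol H = 2 × (5.77 / 18.02) = 0.6404; mass H = 0.6404 × 1.008 = 0.6455 g
mol N = 1.8 / 14.01 = 0.1285
mass O = 12.7 − (8.613) = 4.087 g → mol O = 0.2554
Divide by the smallest (0.1285 mol N): C 3.997, H 4.984, N 1.000, O 1.988
Ratio ≈ 4:5:1:2, so the empirical formula is C4H5NO2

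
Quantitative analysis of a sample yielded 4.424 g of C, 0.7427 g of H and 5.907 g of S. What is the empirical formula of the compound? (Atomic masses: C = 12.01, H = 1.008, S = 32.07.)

C: 4.424 g ÷ 12.01 g/mol = 0.3684 mol
H: 0.7427 g ÷ 1.008 g/mol = 0.7368 mol
S: 5.907 g ÷ 32.07 g/mol = 0.1842 mol
Ratios (÷ 0.1842): C 2.000, H 4.000, S 1.000
→ C2H4S

C2H4S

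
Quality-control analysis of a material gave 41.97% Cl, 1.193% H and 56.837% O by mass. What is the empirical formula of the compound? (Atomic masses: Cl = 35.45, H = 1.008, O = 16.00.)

Assume 100 g: 41.97 g Cl, 1.193 g H, 56.837 g O.
Cl: 41.97 g ÷ 35.45 g/mol = 1.184 mol
H: 1.193 g ÷ 1.008 g/mol = 1.184 mol
O: 56.837 g ÷ 16.00 g/mol = 3.552 mol
Divide by the smallest (1.184 mol H): Cl 1.000, H 1.000, O 3.001
Ratio ≈ 1:1:3, so the empirical formula is ClHO3

ClHO3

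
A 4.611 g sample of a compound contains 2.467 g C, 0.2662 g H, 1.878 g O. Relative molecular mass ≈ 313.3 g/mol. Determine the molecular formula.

Moles — C: 2.467 / 12.01 = 0.2054 mol; H: 0.2662 / 1.008 = 0.2641 mol; O: 1.878 / 16.00 = 0.1174 mol
Divide by the smallest (0.1174 mol O): C 1.750, H 2.250, O 1.000
×4: C 7.00, H 9.00, O 4.00 → C7H9O4
Empirical-formula mass = 157.14 g/mol
n = 313.3 / 157.14 = 1.99 ≈ 2
Molecular formula = (C7H9O4)×2 = C14H18O8

C14H18O8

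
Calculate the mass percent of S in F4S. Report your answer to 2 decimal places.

Molar mass = 4(19.00) + 1(32.07) = 108.070 g/mol
Mass of S per mole = 1 × 32.07 = 32.070 g
% S = 32.070 / 108.070 × 100 = 29.68%

29.68%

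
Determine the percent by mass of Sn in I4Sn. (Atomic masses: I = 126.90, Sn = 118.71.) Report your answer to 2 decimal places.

Molar mass = 4(126.90) + 1(118.71) = 626.310 g/mol
Mass of Sn per mole = 1 × 118.71 = 118.710 g
% Sn = 118.710 / 626.310 × 100 = 18.95%

18.95%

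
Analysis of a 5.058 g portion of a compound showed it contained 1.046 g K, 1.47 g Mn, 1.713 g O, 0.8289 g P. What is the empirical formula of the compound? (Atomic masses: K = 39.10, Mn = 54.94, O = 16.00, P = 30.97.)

KMnO4P

Moles — K: 1.046 / 39.10 = 0.02675 mol; Mn: 1.47 / 54.94 = 0.02676 mol; O: 1.713 / 16.00 = 0.1071 mol; P: 0.8289 / 30.97 = 0.02676 mol
Ratios (÷ 0.02675): K 1.000, Mn 1.000, O 4.002, P 1.000
Ratio ≈ 1:1:4:1, so the empirical formula is KMnO4P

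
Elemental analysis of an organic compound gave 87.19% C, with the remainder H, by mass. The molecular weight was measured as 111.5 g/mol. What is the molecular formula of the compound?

Assume 100 g: 87.19 g C, 12.81 g H.
n(C) = 87.19/12.01 = 7.26, n(H) = 12.81/1.008 = 12.71
Ratios (÷ 7.26): C 1.000, H 1.751
Multiply by 4: C 4.00, H 7.00 → C4H7
Empirical-formula mass = 55.10 g/mol
n = 111.5 / 55.10 = 2.02 ≈ 2
Molecular formula = (C4H7)×2 = C8H14

C8H14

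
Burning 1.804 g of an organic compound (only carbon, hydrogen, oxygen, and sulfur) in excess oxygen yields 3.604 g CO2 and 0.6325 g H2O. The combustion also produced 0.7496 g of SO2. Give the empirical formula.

mol C = 3.604 / 44.01 = 0.08189; mass C = 0.08189 × 12.01 = 0.9835 g
mol H = 2 × (0.6325 / 18.02) = 0.07020; mass H = 0.07020 × 1.008 = 0.07076 g
mol S = 0.7496 / 64.07 = 0.01170; mass S = 0.3752 g
mass O = 1.804 − (1.429) = 0.3745 g → mol O = 0.02341
Divide by the smallest (0.0117 mol S): C 6.999, H 6.000, O 2.001, S 1.000
≈ 7:6:2:1 → C7H6O2S

C7H6O2S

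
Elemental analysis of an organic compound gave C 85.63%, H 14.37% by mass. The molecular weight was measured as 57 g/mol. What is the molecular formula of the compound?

Assume 100 g: 85.63 g C, 14.37 g H.
C: 85.63 g ÷ 12.01 g/mol = 7.13 mol
H: 14.37 g ÷ 1.008 g/mol = 14.26 mol
Divide by the smallest (7.13 mol C): C 1.000, H 1.999
→ CH2
Empirical-formula mass = 14.03 g/mol
n = 57 / 14.03 = 4.06 ≈ 4
Molecular formula = (CH2)×4 = C4H8

C4H8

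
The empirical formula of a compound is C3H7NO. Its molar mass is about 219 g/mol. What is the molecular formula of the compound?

Empirical-formula mass = 73.10 g/mol
n = 219 / 73.10 = 3.00 ≈ 3
Molecular formula = (C3H7NO)3 = C9H21N3O3

C9H21N3O3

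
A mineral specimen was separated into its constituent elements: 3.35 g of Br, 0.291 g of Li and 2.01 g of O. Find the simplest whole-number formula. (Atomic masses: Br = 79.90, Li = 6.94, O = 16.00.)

Moles — Br: 3.35 / 79.90 = 0.04193 mol; Li: 0.291 / 6.94 = 0.04193 mol; O: 2.01 / 16.00 = 0.1256 mol
Ratios (÷ 0.04193): Br 1.000, Li 1.000, O 2.996
→ BrLiO3

BrLiO3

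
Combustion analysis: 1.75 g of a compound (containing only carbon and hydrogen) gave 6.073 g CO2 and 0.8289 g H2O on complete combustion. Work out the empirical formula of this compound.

mol C = 6.073 / 44.01 = 0.1380; mass C = 0.1380 × 12.01 = 1.657 g
mol H = 2 × (0.8289 / 18.02) = 0.09200; mass H = 0.09200 × 1.008 = 0.09273 g
Divide by the smallest (0.092 mol H): C 1.500, H 1.000
Scaling by 2: C 3.00, H 2.00 → C3H2

C3H2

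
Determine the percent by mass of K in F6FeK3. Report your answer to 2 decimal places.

Molar mass = 6(19.00) + 1(55.85) + 3(39.10) = 287.150 g/mol
Mass of K per mole = 3 × 39.10 = 117.300 g
% K = 117.300 / 287.150 × 100 = 40.85%

40.85%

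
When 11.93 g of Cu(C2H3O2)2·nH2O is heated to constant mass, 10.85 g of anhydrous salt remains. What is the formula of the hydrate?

Mass of water lost = 11.93 − 10.85 = 1.08 g → 1.08 / 18.02 = 0.05993 mol H2O
Molar mass of Cu(C2H3O2)2 = 181.64 g/mol → mol Cu(C2H3O2)2 = 10.85 / 181.64 = 0.05973
n = 0.05993 / 0.05973 = 1.00 ≈ 1 → Cu(C2H3O2)2·H2O

Cu(C2H3O2)2·H2O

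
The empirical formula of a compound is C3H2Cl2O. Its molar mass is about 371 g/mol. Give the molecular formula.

C9H6Cl6O3

Empirical-formula mass = 124.95 g/mol
n = 371 / 124.95 = 2.97 ≈ 3
Molecular formula = (C3H2Cl2O)3 = C9H6Cl6O3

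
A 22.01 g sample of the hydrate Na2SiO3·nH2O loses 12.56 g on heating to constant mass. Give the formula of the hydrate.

Mass of anhydrous Na2SiO3 = 22.01 − 12.56 = 9.45 g
mol H2O = 12.56 / 18.02 = 0.697
Molar mass of Na2SiO3 = 122.07 g/mol → mol Na2SiO3 = 9.45 / 122.07 = 0.07741
n = 0.697 / 0.07741 = 9.00 ≈ 9 → Na2SiO3·9H2O

Na2SiO3·9H2O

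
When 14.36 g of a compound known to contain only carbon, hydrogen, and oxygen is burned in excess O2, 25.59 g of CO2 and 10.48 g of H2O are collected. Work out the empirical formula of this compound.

C3H6O2

mol C = 25.59 / 44.01 = 0.5815; mass C = 0.5815 × 12.01 = 6.983 g
mol H = 2 × (10.48 / 18.02) = 1.163; mass H = 1.163 × 1.008 = 1.172 g
mass O = 14.36 − (8.156) = 6.204 g → mol O = 0.3878
Divide by the smallest (0.3878 mol O): C 1.500, H 3.000, O 1.000
Multiply by 2: C 3.00, H 6.00, O 2.00 → C3H6O2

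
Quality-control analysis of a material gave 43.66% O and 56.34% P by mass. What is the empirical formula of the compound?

O3P2

Assume 100 g: 43.66 g O, 56.34 g P.
O: 43.66 g ÷ 16.00 g/mol = 2.729 mol
P: 56.34 g ÷ 30.97 g/mol = 1.819 mol
Ratios (÷ 1.819): O 1.500, P 1.000
Scaling by 2: O 3.00, P 2.00 → O3P2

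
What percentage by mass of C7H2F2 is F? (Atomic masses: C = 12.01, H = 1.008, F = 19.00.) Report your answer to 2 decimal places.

Molar mass = 7(12.01) + 2(1.008) + 2(19.00) = 124.086 g/mol
Mass of F per mole = 2 × 19.00 = 38.000 g
% F = 38.000 / 124.086 × 100 = 30.62%

30.62%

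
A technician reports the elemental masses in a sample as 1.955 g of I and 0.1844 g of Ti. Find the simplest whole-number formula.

Moles — I: 1.955 / 126.90 = 0.01541 mol; Ti: 0.1844 / 47.87 = 0.003852 mol
Smallest is Ti at 0.003852 mol; normalising gives I 3.999, Ti 1.000
Ratio ≈ 4:1, so the empirical formula is I4Ti

I4Ti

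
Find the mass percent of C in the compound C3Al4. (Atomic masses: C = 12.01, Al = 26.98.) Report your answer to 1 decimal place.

Molar mass = 3(12.01) + 4(26.98) = 143.950 g/mol
Mass of C per mole = 3 × 12.01 = 36.030 g
% C = 36.030 / 143.950 × 100 = 25.0%

25.0%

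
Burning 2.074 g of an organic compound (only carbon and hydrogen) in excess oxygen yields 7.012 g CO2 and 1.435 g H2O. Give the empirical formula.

CH

mol C = 7.012 / 44.01 = 0.1593; mass C = 0.1593 × 12.01 = 1.914 g
mol H = 2 × (1.435 / 18.02) = 0.1593; mass H = 0.1593 × 1.008 = 0.1605 g
Smallest is H at 0.1593 mol; normalising gives C 1.000, H 1.000
≈ 1:1 → CH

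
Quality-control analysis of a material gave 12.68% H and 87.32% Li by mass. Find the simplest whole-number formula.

HLi

Assume 100 g: 12.68 g H, 87.32 g Li.
n(H) = 12.68/1.008 = 12.58, n(Li) = 87.32/6.94 = 12.58
Ratios (÷ 12.58): H 1.000, Li 1.000
Ratio ≈ 1:1, so the empirical formula is HLi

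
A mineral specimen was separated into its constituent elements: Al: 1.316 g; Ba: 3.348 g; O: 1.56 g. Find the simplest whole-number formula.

n(Al) = 1.316/26.98 = 0.04878, n(Ba) = 3.348/137.33 = 0.02438, n(O) = 1.56/16.00 = 0.0975
Ratios (÷ 0.02438): Al 2.001, Ba 1.000, O 3.999
≈ 2:1:4 → Al2BaO4

Al2BaO4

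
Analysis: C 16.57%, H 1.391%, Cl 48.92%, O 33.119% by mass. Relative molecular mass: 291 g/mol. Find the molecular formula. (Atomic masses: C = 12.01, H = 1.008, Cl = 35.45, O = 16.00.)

C4H4Cl4O6

Assume 100 g: 16.57 g C, 1.391 g H, 48.92 g Cl, 33.119 g O.
C: 16.57 g ÷ 12.01 g/mol = 1.38 mol
H: 1.391 g ÷ 1.008 g/mol = 1.38 mol
Cl: 48.92 g ÷ 35.45 g/mol = 1.38 mol
O: 33.119 g ÷ 16.00 g/mol = 2.07 mol
Smallest is C at 1.38 mol; normalising gives C 1.000, H 1.000, Cl 1.000, O 1.500
Scaling by 2: C 2.00, H 2.00, Cl 2.00, O 3.00 → C2H2Cl2O3
Empirical-formula mass = 144.94 g/mol
n = 291 / 144.94 = 2.01 ≈ 2
Molecular formula = (C2H2Cl2O3)×2 = C4H4Cl4O6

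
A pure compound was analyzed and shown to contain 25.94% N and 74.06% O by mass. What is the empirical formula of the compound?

Assume 100 g: 25.94 g N, 74.06 g O.
N: 25.94 g ÷ 14.01 g/mol = 1.852 mol
O: 74.06 g ÷ 16.00 g/mol = 4.629 mol
Smallest is N at 1.852 mol; normalising gives N 1.000, O 2.500
×2: N 2.00, O 5.00 → N2O5

N2O5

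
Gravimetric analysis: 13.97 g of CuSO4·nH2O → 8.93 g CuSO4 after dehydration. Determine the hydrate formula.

CuSO4·5H2O

Mass of water lost = 13.97 − 8.93 = 5.04 g → 5.04 / 18.02 = 0.2797 mol H2O
Molar mass of CuSO4 = 159.62 g/mol → mol CuSO4 = 8.93 / 159.62 = 0.05595
n = 0.2797 / 0.05595 = 5.00 ≈ 5 → CuSO4·5H2O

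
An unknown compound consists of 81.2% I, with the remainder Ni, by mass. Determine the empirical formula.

Assume 100 g: 81.2 g I, 18.8 g Ni.
Moles — I: 81.2 / 126.90 = 0.6399 mol; Ni: 18.8 / 58.69 = 0.3203 mol
Ratios (÷ 0.3203): I 1.998, Ni 1.000
Ratio ≈ 2:1, so the empirical formula is I2Ni

I2Ni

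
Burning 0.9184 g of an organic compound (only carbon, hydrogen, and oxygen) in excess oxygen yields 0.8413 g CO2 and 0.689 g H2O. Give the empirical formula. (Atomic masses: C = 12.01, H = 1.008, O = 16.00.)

mol C = 0.8413 / 44.01 = 0.01912; mass C = 0.01912 × 12.01 = 0.2296 g
mol H = 2 × (0.689 / 18.02) = 0.07647; mass H = 0.07647 × 1.008 = 0.07708 g
mass O = 0.9184 − (0.3067) = 0.6117 g → mol O = 0.03823
Divide by the smallest (0.01912 mol C): C 1.000, H 4.000, O 2.000
≈ 1:4:2 → CH4O2

CH4O2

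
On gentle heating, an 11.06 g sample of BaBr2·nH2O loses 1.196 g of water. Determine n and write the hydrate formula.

Mass of anhydrous BaBr2 = 11.06 − 1.196 = 9.864 g
mol H2O = 1.196 / 18.02 = 0.06637
Molar mass of BaBr2 = 297.13 g/mol → mol BaBr2 = 9.864 / 297.13 = 0.0332
n = 0.06637 / 0.0332 = 2.00 ≈ 2 → BaBr2·2H2O

BaBr2·2H2O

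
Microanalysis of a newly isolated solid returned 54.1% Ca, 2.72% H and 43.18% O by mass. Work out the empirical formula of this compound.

Assume 100 g: 54.1 g Ca, 2.72 g H, 43.18 g O.
Moles — Ca: 54.1 / 40.08 = 1.35 mol; H: 2.72 / 1.008 = 2.698 mol; O: 43.18 / 16.00 = 2.699 mol
Smallest is Ca at 1.35 mol; normalising gives Ca 1.000, H 1.999, O 1.999
≈ 1:2:2 → CaH2O2

CaH2O2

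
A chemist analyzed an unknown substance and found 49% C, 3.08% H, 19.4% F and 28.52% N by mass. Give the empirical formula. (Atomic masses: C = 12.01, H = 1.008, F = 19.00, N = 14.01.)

C4H3FN2

Assume 100 g: 49 g C, 3.08 g H, 19.4 g F, 28.52 g N.
C: 49 g ÷ 12.01 g/mol = 4.08 mol
H: 3.08 g ÷ 1.008 g/mol = 3.056 mol
F: 19.4 g ÷ 19.00 g/mol = 1.021 mol
N: 28.52 g ÷ 14.01 g/mol = 2.036 mol
Ratios (÷ 1.021): C 3.996, H 2.993, F 1.000, N 1.994
Ratio ≈ 4:3:1:2, so the empirical formula is C4H3FN2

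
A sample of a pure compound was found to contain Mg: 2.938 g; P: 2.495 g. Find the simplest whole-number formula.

Moles — Mg: 2.938 / 24.31 = 0.1209 mol; P: 2.495 / 30.97 = 0.08056 mol
Ratios (÷ 0.08056): Mg 1.500, P 1.000
Multiply by 2: Mg 3.00, P 2.00 → Mg3P2

Mg3P2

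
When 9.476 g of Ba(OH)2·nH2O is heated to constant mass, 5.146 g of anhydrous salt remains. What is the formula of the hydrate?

Ba(OH)2·8H2O

Mass of water lost = 9.476 − 5.146 = 4.33 g → 4.33 / 18.02 = 0.2403 mol H2O
Molar mass of Ba(OH)2 = 171.35 g/mol → mol Ba(OH)2 = 5.146 / 171.35 = 0.03003
n = 0.2403 / 0.03003 = 8.00 ≈ 8 → Ba(OH)2·8H2O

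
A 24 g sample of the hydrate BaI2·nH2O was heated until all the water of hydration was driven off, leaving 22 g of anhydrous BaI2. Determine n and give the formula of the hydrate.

BaI2·2H2O

Mass of water lost = 24 − 22 = 2 g → 2 / 18.02 = 0.111 mol H2O
Molar mass of BaI2 = 391.13 g/mol → mol BaI2 = 22 / 391.13 = 0.05625
n = 0.111 / 0.05625 = 1.97 ≈ 2 → BaI2·2H2O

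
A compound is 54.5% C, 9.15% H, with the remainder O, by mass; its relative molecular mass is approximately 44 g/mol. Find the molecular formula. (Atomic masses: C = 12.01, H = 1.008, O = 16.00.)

Assume 100 g: 54.5 g C, 9.15 g H, 36.35 g O.
Moles — C: 54.5 / 12.01 = 4.538 mol; H: 9.15 / 1.008 = 9.077 mol; O: 36.35 / 16.00 = 2.272 mol
Smallest is O at 2.272 mol; normalising gives C 1.997, H 3.996, O 1.000
→ C2H4O
Empirical-formula mass = 44.05 g/mol
n = 44 / 44.05 = 1.00 ≈ 1
Molecular formula = empirical formula = C2H4O

C2H4O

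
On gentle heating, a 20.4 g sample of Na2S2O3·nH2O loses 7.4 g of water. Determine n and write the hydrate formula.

Mass of anhydrous Na2S2O3 = 20.4 − 7.4 = 13 g
mol H2O = 7.4 / 18.02 = 0.4107
Molar mass of Na2S2O3 = 158.12 g/mol → mol Na2S2O3 = 13 / 158.12 = 0.08222
n = 0.4107 / 0.08222 = 4.99 ≈ 5 → Na2S2O3·5H2O

Na2S2O3·5H2O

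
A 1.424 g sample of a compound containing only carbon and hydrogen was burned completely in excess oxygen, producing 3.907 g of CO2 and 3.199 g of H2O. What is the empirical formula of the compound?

CH4

mol C = 3.907 / 44.01 = 0.08878; mass C = 0.08878 × 12.01 = 1.066 g
mol H = 2 × (3.199 / 18.02) = 0.3550; mass H = 0.3550 × 1.008 = 0.3579 g
Ratios (÷ 0.08878): C 1.000, H 3.999
Ratio ≈ 1:4, so the empirical formula is CH4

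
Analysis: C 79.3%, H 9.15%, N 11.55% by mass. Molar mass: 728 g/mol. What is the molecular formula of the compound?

Assume 100 g: 79.3 g C, 9.15 g H, 11.55 g N.
Moles — C: 79.3 / 12.01 = 6.603 mol; H: 9.15 / 1.008 = 9.077 mol; N: 11.55 / 14.01 = 0.8244 mol
Divide by the smallest (0.8244 mol N): C 8.009, H 11.011, N 1.000
≈ 8:11:1 → C8H11N
Empirical-formula mass = 121.18 g/mol
n = 728 / 121.18 = 6.01 ≈ 6
Molecular formula = (C8H11N)×6 = C48H66N6

C48H66N6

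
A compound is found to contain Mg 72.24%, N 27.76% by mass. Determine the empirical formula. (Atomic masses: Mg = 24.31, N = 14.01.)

Assume 100 g: 72.24 g Mg, 27.76 g N.
Mg: 72.24 g ÷ 24.31 g/mol = 2.972 mol
N: 27.76 g ÷ 14.01 g/mol = 1.981 mol
Smallest is N at 1.981 mol; normalising gives Mg 1.500, N 1.000
Multiply by 2: Mg 3.00, N 2.00 → Mg3N2

Mg3N2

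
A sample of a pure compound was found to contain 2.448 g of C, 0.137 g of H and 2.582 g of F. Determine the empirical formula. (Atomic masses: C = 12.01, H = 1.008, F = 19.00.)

n(C) = 2.448/12.01 = 0.2038, n(H) = 0.137/1.008 = 0.1359, n(F) = 2.582/19.00 = 0.1359
Smallest is F at 0.1359 mol; normalising gives C 1.500, H 1.000, F 1.000
×2: C 3.00, H 2.00, F 2.00 → C3H2F2

C3H2F2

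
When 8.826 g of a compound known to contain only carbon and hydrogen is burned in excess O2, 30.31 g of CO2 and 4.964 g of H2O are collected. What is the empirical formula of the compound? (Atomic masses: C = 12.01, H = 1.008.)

mol C = 30.31 / 44.01 = 0.6887; mass C = 0.6887 × 12.01 = 8.271 g
mol H = 2 × (4.964 / 18.02) = 0.5509; mass H = 0.5509 × 1.008 = 0.5554 g
Ratios (÷ 0.5509): C 1.250, H 1.000
×4: C 5.00, H 4.00 → C5H4

C5H4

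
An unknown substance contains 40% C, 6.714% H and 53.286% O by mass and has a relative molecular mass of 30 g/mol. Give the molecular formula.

CH2O

Assume 100 g: 40 g C, 6.714 g H, 53.286 g O.
Moles — C: 40 / 12.01 = 3.331 mol; H: 6.714 / 1.008 = 6.661 mol; O: 53.286 / 16.00 = 3.33 mol
Smallest is O at 3.33 mol; normalising gives C 1.000, H 2.000, O 1.000
≈ 1:2:1 → CH2O
Empirical-formula mass = 30.03 g/mol
n = 30 / 30.03 = 1.00 ≈ 1
Molecular formula = empirical formula = CH2O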